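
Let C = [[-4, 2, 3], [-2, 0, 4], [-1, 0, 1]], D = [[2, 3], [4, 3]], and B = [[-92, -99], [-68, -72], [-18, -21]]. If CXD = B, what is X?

X = C⁻¹BD⁻¹ (apply C⁻¹ on the left and D⁻¹ on the right).
det C = -4; the adjugate gives C⁻¹ = [[0, 1/2, -2], [1/2, 1/4, -5/2], [0, 1/2, -1]].
det D = -6; the adjugate gives D⁻¹ = [[-1/2, 1/2], [2/3, -1/3]].
C⁻¹B = [[2, 6], [-18, -15], [-16, -15]].
X = (C⁻¹B)D⁻¹ = [[3, -1], [-1, -4], [-2, -3]].

X = [[3, -1], [-1, -4], [-2, -3]]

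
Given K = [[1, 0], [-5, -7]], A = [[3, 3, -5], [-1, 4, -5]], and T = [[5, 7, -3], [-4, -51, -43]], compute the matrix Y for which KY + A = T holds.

KY = T − A = [[2, 4, 2], [-3, -55, -38]].
Since K multiplies Y on the left, Y = K⁻¹(T − A).
K has determinant -7; K⁻¹ = [[1, 0], [-5/7, -1/7]].
Y = K⁻¹(T − A) = [[2, 4, 2], [-1, 5, 4]].

Y = [[2, 4, 2], [-1, 5, 4]]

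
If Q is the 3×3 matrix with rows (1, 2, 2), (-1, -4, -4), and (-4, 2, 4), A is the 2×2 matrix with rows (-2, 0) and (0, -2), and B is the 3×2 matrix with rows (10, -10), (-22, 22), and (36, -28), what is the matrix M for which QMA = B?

M = [[1, -1], [1, 1], [-4, 2]]

Left-multiply by Q⁻¹ and right-multiply by A⁻¹: M = Q⁻¹BA⁻¹.
Q has determinant -4; Q⁻¹ = [[2, 1, 0], [-5, -3, -1/2], [9/2, 5/2, 1/2]].
A has determinant 4; A⁻¹ = [[-1/2, 0], [0, -1/2]].
Q⁻¹B = [[-2, 2], [-2, -2], [8, -4]].
M = (Q⁻¹B)A⁻¹ = [[1, -1], [1, 1], [-4, 2]].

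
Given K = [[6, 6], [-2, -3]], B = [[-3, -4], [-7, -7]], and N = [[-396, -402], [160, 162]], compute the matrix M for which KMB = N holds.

Left-multiply by K⁻¹ and right-multiply by B⁻¹: M = K⁻¹NB⁻¹.
K has determinant -6; K⁻¹ = [[1/2, 1], [-1/3, -1]].
B has determinant -7; B⁻¹ = [[1, -4/7], [-1, 3/7]].
K⁻¹N = [[-38, -39], [-28, -28]].
M = (K⁻¹N)B⁻¹ = [[1, 5], [0, 4]].

M = [[1, 5], [0, 4]]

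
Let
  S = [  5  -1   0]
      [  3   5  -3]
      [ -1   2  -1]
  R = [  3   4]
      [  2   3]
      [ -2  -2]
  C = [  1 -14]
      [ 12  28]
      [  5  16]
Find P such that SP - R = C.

P = [[1, -1], [1, 5], [-2, -3]]

SP = C + R = [[4, -10], [14, 31], [3, 14]].
S is on the left of P, so left-multiply by S⁻¹: P = S⁻¹(C + R).
det S = -1, so S⁻¹ = [[-1, 1, -3], [-6, 5, -15], [-11, 9, -28]].
P = S⁻¹(C + R) = [[1, -1], [1, 5], [-2, -3]].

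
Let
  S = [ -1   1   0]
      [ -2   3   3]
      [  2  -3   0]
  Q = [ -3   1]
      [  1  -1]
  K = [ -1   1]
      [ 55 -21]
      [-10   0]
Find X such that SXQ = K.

Isolating X: multiply by S⁻¹ from the left and Q⁻¹ from the right, so X = S⁻¹KQ⁻¹.
det S = -3, so S⁻¹ = [[-3, 0, -1], [-2, 0, -1], [0, 1/3, 1/3]].
det Q = 2; the adjugate gives Q⁻¹ = [[-1/2, -1/2], [-1/2, -3/2]].
S⁻¹K = [[13, -3], [12, -2], [15, -7]].
X = (S⁻¹K)Q⁻¹ = [[-5, -2], [-5, -3], [-4, 3]].

X = [[-5, -2], [-5, -3], [-4, 3]]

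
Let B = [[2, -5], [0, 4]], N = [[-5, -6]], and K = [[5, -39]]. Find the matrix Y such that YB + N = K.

YB = K − N = [[10, -33]].
B is on the right of Y, so right-multiply by B⁻¹: Y = (K − N)B⁻¹.
det B = 8; the adjugate gives B⁻¹ = [[1/2, 5/8], [0, 1/4]].
Y = (K − N)B⁻¹ = [[5, -2]].

Y = [[5, -2]]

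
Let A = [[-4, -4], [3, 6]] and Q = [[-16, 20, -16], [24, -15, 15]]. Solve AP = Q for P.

P = [[0, -5, 3], [4, 0, 1]]

Left-multiplying both sides by A⁻¹ gives P = A⁻¹Q.
det A = -12; the adjugate gives A⁻¹ = [[-1/2, -1/3], [1/4, 1/3]].
P = A⁻¹Q = [[-1/2, -1/3], [1/4, 1/3]] · [[-16, 20, -16], [24, -15, 15]] = [[0, -5, 3], [4, 0, 1]].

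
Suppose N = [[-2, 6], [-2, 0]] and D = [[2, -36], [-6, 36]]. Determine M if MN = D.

Since N sits to the right of M, M = DN⁻¹.
det N = 12; the adjugate gives N⁻¹ = [[0, -1/2], [1/6, -1/6]].
M = DN⁻¹ = [[2, -36], [-6, 36]] · [[0, -1/2], [1/6, -1/6]] = [[-6, 5], [6, -3]].

M = [[-6, 5], [6, -3]]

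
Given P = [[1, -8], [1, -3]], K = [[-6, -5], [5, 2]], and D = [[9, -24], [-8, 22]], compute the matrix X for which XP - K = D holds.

X = [[4, -1], [-3, 0]]

XP = D + K = [[3, -29], [-3, 24]].
Right-multiplying both sides by P⁻¹ gives X = (D + K)P⁻¹.
det P = 5; the adjugate gives P⁻¹ = [[-3/5, 8/5], [-1/5, 1/5]].
X = (D + K)P⁻¹ = [[4, -1], [-3, 0]].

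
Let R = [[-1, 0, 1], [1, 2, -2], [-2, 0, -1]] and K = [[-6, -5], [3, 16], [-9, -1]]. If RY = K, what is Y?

Y = [[5, 2], [-2, 4], [-1, -3]]

Left-multiplying both sides by R⁻¹ gives Y = R⁻¹K.
det R = 6, so R⁻¹ = [[-1/3, 0, -1/3], [5/6, 1/2, -1/6], [2/3, 0, -1/3]].
Y = R⁻¹K = [[-1/3, 0, -1/3], [5/6, 1/2, -1/6], [2/3, 0, -1/3]] · [[-6, -5], [3, 16], [-9, -1]] = [[5, 2], [-2, 4], [-1, -3]].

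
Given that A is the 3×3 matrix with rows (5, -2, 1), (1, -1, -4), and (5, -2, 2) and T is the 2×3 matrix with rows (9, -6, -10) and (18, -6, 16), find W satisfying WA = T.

W = [[-4, 4, 5], [0, -2, 4]]

A is on the right of W, so right-multiply by A⁻¹: W = TA⁻¹.
det A = -3; the adjugate gives A⁻¹ = [[10/3, -2/3, -3], [22/3, -5/3, -7], [-1, 0, 1]].
W = TA⁻¹ = [[9, -6, -10], [18, -6, 16]] · [[10/3, -2/3, -3], [22/3, -5/3, -7], [-1, 0, 1]] = [[-4, 4, 5], [0, -2, 4]].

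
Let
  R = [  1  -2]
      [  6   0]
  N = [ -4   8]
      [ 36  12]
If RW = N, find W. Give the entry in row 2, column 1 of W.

5

R is on the left of W, so left-multiply by R⁻¹: W = R⁻¹N.
det R = 12; the adjugate gives R⁻¹ = [[0, 1/6], [-1/2, 1/12]].
W = R⁻¹N = [[0, 1/6], [-1/2, 1/12]] · [[-4, 8], [36, 12]] = [[6, 2], [5, -3]].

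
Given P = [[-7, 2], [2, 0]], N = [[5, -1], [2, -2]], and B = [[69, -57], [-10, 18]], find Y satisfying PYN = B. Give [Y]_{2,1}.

5

Left-multiply by P⁻¹ and right-multiply by N⁻¹: Y = P⁻¹BN⁻¹.
det P = -4, so P⁻¹ = [[0, 1/2], [1/2, 7/4]].
det N = -8, so N⁻¹ = [[1/4, -1/8], [1/4, -5/8]].
P⁻¹B = [[-5, 9], [17, 3]].
Y = (P⁻¹B)N⁻¹ = [[1, -5], [5, -4]].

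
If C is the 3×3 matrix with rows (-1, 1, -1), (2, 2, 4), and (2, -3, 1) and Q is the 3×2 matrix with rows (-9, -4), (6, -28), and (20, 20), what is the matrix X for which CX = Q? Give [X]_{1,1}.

3

C is on the left of X, so left-multiply by C⁻¹: X = C⁻¹Q.
det C = 2; the adjugate gives C⁻¹ = [[7, 1, 3], [3, 1/2, 1], [-5, -1/2, -2]].
X = C⁻¹Q = [[7, 1, 3], [3, 1/2, 1], [-5, -1/2, -2]] · [[-9, -4], [6, -28], [20, 20]] = [[3, 4], [-4, -6], [2, -6]].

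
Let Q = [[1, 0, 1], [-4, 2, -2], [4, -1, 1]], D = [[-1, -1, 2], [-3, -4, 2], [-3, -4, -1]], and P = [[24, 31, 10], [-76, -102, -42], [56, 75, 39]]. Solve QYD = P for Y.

Y = [[0, 2, -5], [-4, 3, 0], [-3, 1, -5]]

Left-multiply by Q⁻¹ and right-multiply by D⁻¹: Y = Q⁻¹PD⁻¹.
det Q = -4, so Q⁻¹ = [[0, 1/4, 1/2], [1, 3/4, 1/2], [1, -1/4, -1/2]].
det D = -3; the adjugate gives D⁻¹ = [[-4, 3, -2], [3, -7/3, 4/3], [0, 1/3, -1/3]].
Q⁻¹P = [[9, 12, 9], [-5, -8, -2], [15, 19, 1]].
Y = (Q⁻¹P)D⁻¹ = [[0, 2, -5], [-4, 3, 0], [-3, 1, -5]].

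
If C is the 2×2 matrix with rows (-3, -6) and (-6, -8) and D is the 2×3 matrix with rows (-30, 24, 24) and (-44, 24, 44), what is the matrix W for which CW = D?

W = [[2, 4, -6], [4, -6, -1]]

Left-multiplying both sides by C⁻¹ gives W = C⁻¹D.
det C = -12; the adjugate gives C⁻¹ = [[2/3, -1/2], [-1/2, 1/4]].
W = C⁻¹D = [[2/3, -1/2], [-1/2, 1/4]] · [[-30, 24, 24], [-44, 24, 44]] = [[2, 4, -6], [4, -6, -1]].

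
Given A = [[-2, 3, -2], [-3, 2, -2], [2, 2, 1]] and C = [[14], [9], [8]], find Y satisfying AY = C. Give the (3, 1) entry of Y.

Left-multiplying both sides by A⁻¹ gives Y = A⁻¹C.
A has determinant 5; A⁻¹ = [[6/5, -7/5, -2/5], [-1/5, 2/5, 2/5], [-2, 2, 1]].
Y = A⁻¹C = [[6/5, -7/5, -2/5], [-1/5, 2/5, 2/5], [-2, 2, 1]] · [[14], [9], [8]] = [[1], [4], [-2]].

-2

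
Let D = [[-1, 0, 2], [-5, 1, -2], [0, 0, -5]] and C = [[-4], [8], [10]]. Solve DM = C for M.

D is on the left of M, so left-multiply by D⁻¹: M = D⁻¹C.
det D = 5; the adjugate gives D⁻¹ = [[-1, 0, -2/5], [-5, 1, -12/5], [0, 0, -1/5]].
M = D⁻¹C = [[-1, 0, -2/5], [-5, 1, -12/5], [0, 0, -1/5]] · [[-4], [8], [10]] = [[0], [4], [-2]].

M = [[0], [4], [-2]]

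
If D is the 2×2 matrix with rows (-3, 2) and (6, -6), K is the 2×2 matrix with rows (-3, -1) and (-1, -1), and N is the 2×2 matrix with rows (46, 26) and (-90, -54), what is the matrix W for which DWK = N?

Left-multiply by D⁻¹ and right-multiply by K⁻¹: W = D⁻¹NK⁻¹.
det D = 6, so D⁻¹ = [[-1, -1/3], [-1, -1/2]].
det K = 2, so K⁻¹ = [[-1/2, 1/2], [1/2, -3/2]].
D⁻¹N = [[-16, -8], [-1, 1]].
W = (D⁻¹N)K⁻¹ = [[4, 4], [1, -2]].

W = [[4, 4], [1, -2]]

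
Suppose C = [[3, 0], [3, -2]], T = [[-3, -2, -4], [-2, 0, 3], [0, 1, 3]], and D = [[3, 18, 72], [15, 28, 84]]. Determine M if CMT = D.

M = [[-3, 4, 0], [0, 3, -5]]

Isolating M: multiply by C⁻¹ from the left and T⁻¹ from the right, so M = C⁻¹DT⁻¹.
C has determinant -6; C⁻¹ = [[1/3, 0], [1/2, -1/2]].
T has determinant 5; T⁻¹ = [[-3/5, 2/5, -6/5], [6/5, -9/5, 17/5], [-2/5, 3/5, -4/5]].
C⁻¹D = [[1, 6, 24], [-6, -5, -6]].
M = (C⁻¹D)T⁻¹ = [[-3, 4, 0], [0, 3, -5]].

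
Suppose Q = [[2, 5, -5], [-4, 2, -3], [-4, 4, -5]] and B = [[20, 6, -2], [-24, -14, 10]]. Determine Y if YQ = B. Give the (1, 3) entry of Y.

Right-multiplying both sides by Q⁻¹ gives Y = BQ⁻¹.
det Q = 4, so Q⁻¹ = [[1/2, 5/4, -5/4], [-2, -15/2, 13/2], [-2, -7, 6]].
Y = BQ⁻¹ = [[20, 6, -2], [-24, -14, 10]] · [[1/2, 5/4, -5/4], [-2, -15/2, 13/2], [-2, -7, 6]] = [[2, -6, 2], [-4, 5, -1]].

2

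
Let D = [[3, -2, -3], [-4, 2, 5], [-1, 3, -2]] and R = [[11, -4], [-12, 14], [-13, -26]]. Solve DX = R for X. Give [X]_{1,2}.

2

Since D multiplies X on the left, X = D⁻¹R.
det D = -1, so D⁻¹ = [[19, 13, 4], [13, 9, 3], [10, 7, 2]].
X = D⁻¹R = [[19, 13, 4], [13, 9, 3], [10, 7, 2]] · [[11, -4], [-12, 14], [-13, -26]] = [[1, 2], [-4, -4], [0, 6]].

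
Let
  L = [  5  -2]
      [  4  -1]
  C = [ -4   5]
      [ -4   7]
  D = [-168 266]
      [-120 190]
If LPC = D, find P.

P = [[2, 4], [-2, -4]]

P = L⁻¹DC⁻¹ (apply L⁻¹ on the left and C⁻¹ on the right).
L has determinant 3; L⁻¹ = [[-1/3, 2/3], [-4/3, 5/3]].
det C = -8; the adjugate gives C⁻¹ = [[-7/8, 5/8], [-1/2, 1/2]].
L⁻¹D = [[-24, 38], [24, -38]].
P = (L⁻¹D)C⁻¹ = [[2, 4], [-2, -4]].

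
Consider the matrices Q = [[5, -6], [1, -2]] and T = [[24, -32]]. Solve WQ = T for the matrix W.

Right-multiplying both sides by Q⁻¹ gives W = TQ⁻¹.
Q has determinant -4; Q⁻¹ = [[1/2, -3/2], [1/4, -5/4]].
W = TQ⁻¹ = [[24, -32]] · [[1/2, -3/2], [1/4, -5/4]] = [[4, 4]].

W = [[4, 4]]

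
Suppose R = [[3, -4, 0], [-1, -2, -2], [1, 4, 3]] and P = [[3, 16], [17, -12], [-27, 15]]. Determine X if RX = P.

R is on the left of X, so left-multiply by R⁻¹: X = R⁻¹P.
R has determinant 2; R⁻¹ = [[1, 6, 4], [1/2, 9/2, 3], [-1, -8, -5]].
X = R⁻¹P = [[1, 6, 4], [1/2, 9/2, 3], [-1, -8, -5]] · [[3, 16], [17, -12], [-27, 15]] = [[-3, 4], [-3, -1], [-4, 5]].

X = [[-3, 4], [-3, -1], [-4, 5]]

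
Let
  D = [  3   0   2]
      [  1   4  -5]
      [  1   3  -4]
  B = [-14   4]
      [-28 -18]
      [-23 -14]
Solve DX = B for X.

X = [[-6, 0], [-3, -2], [2, 2]]

D is on the left of X, so left-multiply by D⁻¹: X = D⁻¹B.
det D = -5; the adjugate gives D⁻¹ = [[1/5, -6/5, 8/5], [1/5, 14/5, -17/5], [1/5, 9/5, -12/5]].
X = D⁻¹B = [[1/5, -6/5, 8/5], [1/5, 14/5, -17/5], [1/5, 9/5, -12/5]] · [[-14, 4], [-28, -18], [-23, -14]] = [[-6, 0], [-3, -2], [2, 2]].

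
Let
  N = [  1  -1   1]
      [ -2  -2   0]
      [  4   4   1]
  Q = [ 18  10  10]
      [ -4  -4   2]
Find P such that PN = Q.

Right-multiplying both sides by N⁻¹ gives P = QN⁻¹.
det N = -4, so N⁻¹ = [[1/2, -5/4, -1/2], [-1/2, 3/4, 1/2], [0, 2, 1]].
P = QN⁻¹ = [[18, 10, 10], [-4, -4, 2]] · [[1/2, -5/4, -1/2], [-1/2, 3/4, 1/2], [0, 2, 1]] = [[4, 5, 6], [0, 6, 2]].

P = [[4, 5, 6], [0, 6, 2]]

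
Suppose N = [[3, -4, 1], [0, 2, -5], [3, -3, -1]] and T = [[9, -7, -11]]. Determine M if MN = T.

Right-multiplying both sides by N⁻¹ gives M = TN⁻¹.
det N = 3, so N⁻¹ = [[-17/3, -7/3, 6], [-5, -2, 5], [-2, -1, 2]].
M = TN⁻¹ = [[9, -7, -11]] · [[-17/3, -7/3, 6], [-5, -2, 5], [-2, -1, 2]] = [[6, 4, -3]].

M = [[6, 4, -3]]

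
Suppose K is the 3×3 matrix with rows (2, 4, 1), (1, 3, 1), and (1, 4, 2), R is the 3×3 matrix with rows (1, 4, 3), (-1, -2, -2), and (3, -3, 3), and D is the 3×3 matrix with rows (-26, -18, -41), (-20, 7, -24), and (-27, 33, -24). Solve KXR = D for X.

X = [[-3, 5, 3], [1, 2, -2], [1, -5, -2]]

Isolating X: multiply by K⁻¹ from the left and R⁻¹ from the right, so X = K⁻¹DR⁻¹.
det K = 1; the adjugate gives K⁻¹ = [[2, -4, 1], [-1, 3, -1], [1, -4, 2]].
R has determinant 3; R⁻¹ = [[-4, -7, -2/3], [-1, -2, -1/3], [3, 5, 2/3]].
K⁻¹D = [[1, -31, -10], [-7, 6, -7], [0, 20, 7]].
X = (K⁻¹D)R⁻¹ = [[-3, 5, 3], [1, 2, -2], [1, -5, -2]].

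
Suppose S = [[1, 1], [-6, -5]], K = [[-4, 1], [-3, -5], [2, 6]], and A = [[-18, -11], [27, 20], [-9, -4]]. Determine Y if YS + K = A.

YS = A − K = [[-14, -12], [30, 25], [-11, -10]].
S is on the right of Y, so right-multiply by S⁻¹: Y = (A − K)S⁻¹.
det S = 1, so S⁻¹ = [[-5, -1], [6, 1]].
Y = (A − K)S⁻¹ = [[-2, 2], [0, -5], [-5, 1]].

Y = [[-2, 2], [0, -5], [-5, 1]]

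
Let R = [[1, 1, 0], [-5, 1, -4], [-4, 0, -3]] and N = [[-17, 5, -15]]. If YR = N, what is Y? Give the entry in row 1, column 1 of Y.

Right-multiplying both sides by R⁻¹ gives Y = NR⁻¹.
det R = -2; the adjugate gives R⁻¹ = [[3/2, -3/2, 2], [-1/2, 3/2, -2], [-2, 2, -3]].
Y = NR⁻¹ = [[-17, 5, -15]] · [[3/2, -3/2, 2], [-1/2, 3/2, -2], [-2, 2, -3]] = [[2, 3, 1]].

2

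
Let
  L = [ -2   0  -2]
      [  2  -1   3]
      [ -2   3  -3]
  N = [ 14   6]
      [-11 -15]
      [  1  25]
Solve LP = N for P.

P = [[-5, 1], [-5, 5], [-2, -4]]

Left-multiplying both sides by L⁻¹ gives P = L⁻¹N.
det L = 4, so L⁻¹ = [[-3/2, -3/2, -1/2], [0, 1/2, 1/2], [1, 3/2, 1/2]].
P = L⁻¹N = [[-3/2, -3/2, -1/2], [0, 1/2, 1/2], [1, 3/2, 1/2]] · [[14, 6], [-11, -15], [1, 25]] = [[-5, 1], [-5, 5], [-2, -4]].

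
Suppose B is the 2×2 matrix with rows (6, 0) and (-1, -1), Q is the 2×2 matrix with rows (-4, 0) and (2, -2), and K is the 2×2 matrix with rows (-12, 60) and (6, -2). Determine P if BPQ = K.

Isolating P: multiply by B⁻¹ from the left and Q⁻¹ from the right, so P = B⁻¹KQ⁻¹.
B has determinant -6; B⁻¹ = [[1/6, 0], [-1/6, -1]].
Q has determinant 8; Q⁻¹ = [[-1/4, 0], [-1/4, -1/2]].
B⁻¹K = [[-2, 10], [-4, -8]].
P = (B⁻¹K)Q⁻¹ = [[-2, -5], [3, 4]].

P = [[-2, -5], [3, 4]]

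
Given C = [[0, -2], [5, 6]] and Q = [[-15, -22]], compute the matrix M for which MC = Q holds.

M = [[2, -3]]

Since C sits to the right of M, M = QC⁻¹.
det C = 10, so C⁻¹ = [[3/5, 1/5], [-1/2, 0]].
M = QC⁻¹ = [[-15, -22]] · [[3/5, 1/5], [-1/2, 0]] = [[2, -3]].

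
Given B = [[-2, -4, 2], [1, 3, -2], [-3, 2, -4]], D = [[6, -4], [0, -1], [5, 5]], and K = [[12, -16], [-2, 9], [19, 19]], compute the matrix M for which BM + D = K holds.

M = [[-2, -2], [-2, 4], [-3, 0]]

BM = K − D = [[6, -12], [-2, 10], [14, 14]].
B is on the left of M, so left-multiply by B⁻¹: M = B⁻¹(K − D).
B has determinant -2; B⁻¹ = [[4, 6, -1], [-5, -7, 1], [-11/2, -8, 1]].
M = B⁻¹(K − D) = [[-2, -2], [-2, 4], [-3, 0]].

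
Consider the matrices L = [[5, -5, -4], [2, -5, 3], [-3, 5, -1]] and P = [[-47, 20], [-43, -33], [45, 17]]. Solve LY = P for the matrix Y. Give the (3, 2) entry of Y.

L is on the left of Y, so left-multiply by L⁻¹: Y = L⁻¹P.
det L = 5; the adjugate gives L⁻¹ = [[-2, -5, -7], [-7/5, -17/5, -23/5], [-1, -2, -3]].
Y = L⁻¹P = [[-2, -5, -7], [-7/5, -17/5, -23/5], [-1, -2, -3]] · [[-47, 20], [-43, -33], [45, 17]] = [[-6, 6], [5, 6], [-2, -5]].

-5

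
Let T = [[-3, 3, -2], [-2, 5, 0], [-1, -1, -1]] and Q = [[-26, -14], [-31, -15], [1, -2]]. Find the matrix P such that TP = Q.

Left-multiplying both sides by T⁻¹ gives P = T⁻¹Q.
det T = -5, so T⁻¹ = [[1, -1, -2], [2/5, -1/5, -4/5], [-7/5, 6/5, 9/5]].
P = T⁻¹Q = [[1, -1, -2], [2/5, -1/5, -4/5], [-7/5, 6/5, 9/5]] · [[-26, -14], [-31, -15], [1, -2]] = [[3, 5], [-5, -1], [1, -2]].

P = [[3, 5], [-5, -1], [1, -2]]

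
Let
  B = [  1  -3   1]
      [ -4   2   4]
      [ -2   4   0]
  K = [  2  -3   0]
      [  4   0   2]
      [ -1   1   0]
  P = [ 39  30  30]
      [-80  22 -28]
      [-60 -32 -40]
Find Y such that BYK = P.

Y = [[4, 4, -2], [5, -3, 0], [2, 2, 5]]

Left-multiply by B⁻¹ and right-multiply by K⁻¹: Y = B⁻¹PK⁻¹.
det B = -4, so B⁻¹ = [[4, -1, 7/2], [2, -1/2, 2], [3, -1/2, 5/2]].
K has determinant 2; K⁻¹ = [[-1, 0, -3], [-1, 0, -2], [2, 1/2, 6]].
B⁻¹P = [[26, -14, 8], [-2, -15, -6], [7, -1, 4]].
Y = (B⁻¹P)K⁻¹ = [[4, 4, -2], [5, -3, 0], [2, 2, 5]].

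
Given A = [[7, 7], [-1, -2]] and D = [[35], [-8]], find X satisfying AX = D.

X = [[2], [3]]

Since A multiplies X on the left, X = A⁻¹D.
det A = -7; the adjugate gives A⁻¹ = [[2/7, 1], [-1/7, -1]].
X = A⁻¹D = [[2/7, 1], [-1/7, -1]] · [[35], [-8]] = [[2], [3]].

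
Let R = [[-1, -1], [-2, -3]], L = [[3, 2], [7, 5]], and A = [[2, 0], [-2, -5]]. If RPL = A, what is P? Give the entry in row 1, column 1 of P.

Isolating P: multiply by R⁻¹ from the left and L⁻¹ from the right, so P = R⁻¹AL⁻¹.
R has determinant 1; R⁻¹ = [[-3, 1], [2, -1]].
det L = 1, so L⁻¹ = [[5, -2], [-7, 3]].
R⁻¹A = [[-8, -5], [6, 5]].
P = (R⁻¹A)L⁻¹ = [[-5, 1], [-5, 3]].

-5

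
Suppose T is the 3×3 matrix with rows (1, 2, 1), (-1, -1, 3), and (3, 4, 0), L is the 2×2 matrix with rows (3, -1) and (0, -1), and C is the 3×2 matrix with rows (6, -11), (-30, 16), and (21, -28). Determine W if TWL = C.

W = T⁻¹CL⁻¹ (apply T⁻¹ on the left and L⁻¹ on the right).
det T = 5; the adjugate gives T⁻¹ = [[-12/5, 4/5, 7/5], [9/5, -3/5, -4/5], [-1/5, 2/5, 1/5]].
det L = -3; the adjugate gives L⁻¹ = [[1/3, -1/3], [0, -1]].
T⁻¹C = [[-9, 0], [12, -7], [-9, 3]].
W = (T⁻¹C)L⁻¹ = [[-3, 3], [4, 3], [-3, 0]].

W = [[-3, 3], [4, 3], [-3, 0]]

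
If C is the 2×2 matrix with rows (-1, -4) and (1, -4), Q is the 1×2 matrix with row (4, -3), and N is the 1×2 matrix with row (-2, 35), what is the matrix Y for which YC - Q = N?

YC = N + Q = [[2, 32]].
C is on the right of Y, so right-multiply by C⁻¹: Y = (N + Q)C⁻¹.
det C = 8, so C⁻¹ = [[-1/2, 1/2], [-1/8, -1/8]].
Y = (N + Q)C⁻¹ = [[-5, -3]].

Y = [[-5, -3]]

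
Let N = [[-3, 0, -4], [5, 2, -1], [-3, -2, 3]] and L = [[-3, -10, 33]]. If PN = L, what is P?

N is on the right of P, so right-multiply by N⁻¹: P = LN⁻¹.
det N = 4, so N⁻¹ = [[1, 2, 2], [-3, -21/4, -23/4], [-1, -3/2, -3/2]].
P = LN⁻¹ = [[-3, -10, 33]] · [[1, 2, 2], [-3, -21/4, -23/4], [-1, -3/2, -3/2]] = [[-6, -3, 2]].

P = [[-6, -3, 2]]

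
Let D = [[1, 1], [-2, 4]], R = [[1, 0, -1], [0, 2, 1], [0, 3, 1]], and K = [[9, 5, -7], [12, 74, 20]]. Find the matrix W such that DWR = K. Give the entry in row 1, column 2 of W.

Isolating W: multiply by D⁻¹ from the left and R⁻¹ from the right, so W = D⁻¹KR⁻¹.
D has determinant 6; D⁻¹ = [[2/3, -1/6], [1/3, 1/6]].
det R = -1; the adjugate gives R⁻¹ = [[1, 3, -2], [0, -1, 1], [0, 3, -2]].
D⁻¹K = [[4, -9, -8], [5, 14, 1]].
W = (D⁻¹K)R⁻¹ = [[4, -3, -1], [5, 4, 2]].

-3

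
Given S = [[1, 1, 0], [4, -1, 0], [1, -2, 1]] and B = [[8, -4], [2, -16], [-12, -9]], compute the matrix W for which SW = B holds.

S is on the left of W, so left-multiply by S⁻¹: W = S⁻¹B.
S has determinant -5; S⁻¹ = [[1/5, 1/5, 0], [4/5, -1/5, 0], [7/5, -3/5, 1]].
W = S⁻¹B = [[1/5, 1/5, 0], [4/5, -1/5, 0], [7/5, -3/5, 1]] · [[8, -4], [2, -16], [-12, -9]] = [[2, -4], [6, 0], [-2, -5]].

W = [[2, -4], [6, 0], [-2, -5]]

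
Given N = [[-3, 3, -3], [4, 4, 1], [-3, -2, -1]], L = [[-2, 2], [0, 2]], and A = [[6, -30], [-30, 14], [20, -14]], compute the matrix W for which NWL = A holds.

W = N⁻¹AL⁻¹ (apply N⁻¹ on the left and L⁻¹ on the right).
N has determinant -3; N⁻¹ = [[2/3, -3, -5], [-1/3, 2, 3], [-4/3, 5, 8]].
L has determinant -4; L⁻¹ = [[-1/2, 1/2], [0, 1/2]].
N⁻¹A = [[-6, 8], [-2, -4], [2, -2]].
W = (N⁻¹A)L⁻¹ = [[3, 1], [1, -3], [-1, 0]].

W = [[3, 1], [1, -3], [-1, 0]]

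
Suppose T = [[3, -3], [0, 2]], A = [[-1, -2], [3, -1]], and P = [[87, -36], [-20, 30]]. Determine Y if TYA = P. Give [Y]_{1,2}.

Y = T⁻¹PA⁻¹ (apply T⁻¹ on the left and A⁻¹ on the right).
T has determinant 6; T⁻¹ = [[1/3, 1/2], [0, 1/2]].
A has determinant 7; A⁻¹ = [[-1/7, 2/7], [-3/7, -1/7]].
T⁻¹P = [[19, 3], [-10, 15]].
Y = (T⁻¹P)A⁻¹ = [[-4, 5], [-5, -5]].

5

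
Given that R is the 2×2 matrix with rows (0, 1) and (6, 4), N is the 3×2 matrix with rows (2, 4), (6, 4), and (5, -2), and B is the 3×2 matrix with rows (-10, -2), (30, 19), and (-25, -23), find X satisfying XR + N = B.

XR = B − N = [[-12, -6], [24, 15], [-30, -21]].
Right-multiplying both sides by R⁻¹ gives X = (B − N)R⁻¹.
R has determinant -6; R⁻¹ = [[-2/3, 1/6], [1, 0]].
X = (B − N)R⁻¹ = [[2, -2], [-1, 4], [-1, -5]].

X = [[2, -2], [-1, 4], [-1, -5]]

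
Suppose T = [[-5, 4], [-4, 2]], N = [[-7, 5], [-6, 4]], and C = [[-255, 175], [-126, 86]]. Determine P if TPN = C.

Left-multiply by T⁻¹ and right-multiply by N⁻¹: P = T⁻¹CN⁻¹.
det T = 6, so T⁻¹ = [[1/3, -2/3], [2/3, -5/6]].
N has determinant 2; N⁻¹ = [[2, -5/2], [3, -7/2]].
T⁻¹C = [[-1, 1], [-65, 45]].
P = (T⁻¹C)N⁻¹ = [[1, -1], [5, 5]].

P = [[1, -1], [5, 5]]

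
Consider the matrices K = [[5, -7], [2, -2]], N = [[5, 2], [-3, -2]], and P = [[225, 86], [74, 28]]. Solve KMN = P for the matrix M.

Left-multiply by K⁻¹ and right-multiply by N⁻¹: M = K⁻¹PN⁻¹.
det K = 4, so K⁻¹ = [[-1/2, 7/4], [-1/2, 5/4]].
N has determinant -4; N⁻¹ = [[1/2, 1/2], [-3/4, -5/4]].
K⁻¹P = [[17, 6], [-20, -8]].
M = (K⁻¹P)N⁻¹ = [[4, 1], [-4, 0]].

M = [[4, 1], [-4, 0]]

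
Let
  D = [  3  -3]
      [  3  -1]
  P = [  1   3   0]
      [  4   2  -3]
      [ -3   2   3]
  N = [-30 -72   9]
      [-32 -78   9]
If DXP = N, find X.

X = D⁻¹NP⁻¹ (apply D⁻¹ on the left and P⁻¹ on the right).
det D = 6, so D⁻¹ = [[-1/6, 1/2], [-1/2, 1/2]].
det P = 3, so P⁻¹ = [[4, -3, -3], [-1, 1, 1], [14/3, -11/3, -10/3]].
D⁻¹N = [[-11, -27, 3], [-1, -3, 0]].
X = (D⁻¹N)P⁻¹ = [[-3, -5, -4], [-1, 0, 0]].

X = [[-3, -5, -4], [-1, 0, 0]]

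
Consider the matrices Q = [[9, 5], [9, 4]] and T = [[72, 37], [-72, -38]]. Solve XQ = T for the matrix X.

Right-multiplying both sides by Q⁻¹ gives X = TQ⁻¹.
det Q = -9; the adjugate gives Q⁻¹ = [[-4/9, 5/9], [1, -1]].
X = TQ⁻¹ = [[72, 37], [-72, -38]] · [[-4/9, 5/9], [1, -1]] = [[5, 3], [-6, -2]].

X = [[5, 3], [-6, -2]]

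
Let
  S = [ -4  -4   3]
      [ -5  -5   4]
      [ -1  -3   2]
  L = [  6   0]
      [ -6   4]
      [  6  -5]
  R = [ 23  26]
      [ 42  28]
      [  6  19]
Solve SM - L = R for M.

M = [[-5, -3], [-3, -5], [-1, -2]]

SM = R + L = [[29, 26], [36, 32], [12, 14]].
S is on the left of M, so left-multiply by S⁻¹: M = S⁻¹(R + L).
S has determinant -2; S⁻¹ = [[-1, 1/2, 1/2], [-3, 5/2, -1/2], [-5, 4, 0]].
M = S⁻¹(R + L) = [[-5, -3], [-3, -5], [-1, -2]].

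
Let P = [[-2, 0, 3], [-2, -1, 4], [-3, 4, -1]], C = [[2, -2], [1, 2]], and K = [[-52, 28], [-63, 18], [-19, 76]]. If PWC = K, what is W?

Left-multiply by P⁻¹ and right-multiply by C⁻¹: W = P⁻¹KC⁻¹.
det P = -3, so P⁻¹ = [[5, -4, -1], [14/3, -11/3, -2/3], [11/3, -8/3, -2/3]].
det C = 6; the adjugate gives C⁻¹ = [[1/3, 1/3], [-1/6, 1/3]].
P⁻¹K = [[11, -8], [1, 14], [-10, 4]].
W = (P⁻¹K)C⁻¹ = [[5, 1], [-2, 5], [-4, -2]].

W = [[5, 1], [-2, 5], [-4, -2]]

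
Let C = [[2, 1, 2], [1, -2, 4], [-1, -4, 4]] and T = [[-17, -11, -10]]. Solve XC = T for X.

Right-multiplying both sides by C⁻¹ gives X = TC⁻¹.
C has determinant -4; C⁻¹ = [[-2, 3, -2], [2, -5/2, 3/2], [3/2, -7/4, 5/4]].
X = TC⁻¹ = [[-17, -11, -10]] · [[-2, 3, -2], [2, -5/2, 3/2], [3/2, -7/4, 5/4]] = [[-3, -6, 5]].

X = [[-3, -6, 5]]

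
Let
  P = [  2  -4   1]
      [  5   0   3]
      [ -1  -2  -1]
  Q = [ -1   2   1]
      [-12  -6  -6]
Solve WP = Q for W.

W = [[2, -2, -5], [4, -5, -5]]

Since P sits to the right of W, W = QP⁻¹.
P has determinant -6; P⁻¹ = [[-1, 1, 2], [-1/3, 1/6, 1/6], [5/3, -4/3, -10/3]].
W = QP⁻¹ = [[-1, 2, 1], [-12, -6, -6]] · [[-1, 1, 2], [-1/3, 1/6, 1/6], [5/3, -4/3, -10/3]] = [[2, -2, -5], [4, -5, -5]].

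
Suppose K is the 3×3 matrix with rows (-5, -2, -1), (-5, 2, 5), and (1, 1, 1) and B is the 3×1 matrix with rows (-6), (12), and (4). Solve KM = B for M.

K is on the left of M, so left-multiply by K⁻¹: M = K⁻¹B.
det K = 2; the adjugate gives K⁻¹ = [[-3/2, 1/2, -4], [5, -2, 15], [-7/2, 3/2, -10]].
M = K⁻¹B = [[-3/2, 1/2, -4], [5, -2, 15], [-7/2, 3/2, -10]] · [[-6], [12], [4]] = [[-1], [6], [-1]].

M = [[-1], [6], [-1]]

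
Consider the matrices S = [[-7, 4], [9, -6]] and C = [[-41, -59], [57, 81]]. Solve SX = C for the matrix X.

X = [[3, 5], [-5, -6]]

Since S multiplies X on the left, X = S⁻¹C.
det S = 6, so S⁻¹ = [[-1, -2/3], [-3/2, -7/6]].
X = S⁻¹C = [[-1, -2/3], [-3/2, -7/6]] · [[-41, -59], [57, 81]] = [[3, 5], [-5, -6]].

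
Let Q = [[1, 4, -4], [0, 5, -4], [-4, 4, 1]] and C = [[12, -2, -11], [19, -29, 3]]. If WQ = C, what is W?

W = [[0, 2, -3], [-1, -1, -5]]

Since Q sits to the right of W, W = CQ⁻¹.
det Q = 5; the adjugate gives Q⁻¹ = [[21/5, -4, 4/5], [16/5, -3, 4/5], [4, -4, 1]].
W = CQ⁻¹ = [[12, -2, -11], [19, -29, 3]] · [[21/5, -4, 4/5], [16/5, -3, 4/5], [4, -4, 1]] = [[0, 2, -3], [-1, -1, -5]].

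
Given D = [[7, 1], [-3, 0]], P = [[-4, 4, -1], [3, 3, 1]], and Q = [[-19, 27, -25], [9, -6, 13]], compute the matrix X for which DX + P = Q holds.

DX = Q − P = [[-15, 23, -24], [6, -9, 12]].
Left-multiplying both sides by D⁻¹ gives X = D⁻¹(Q − P).
det D = 3, so D⁻¹ = [[0, -1/3], [1, 7/3]].
X = D⁻¹(Q − P) = [[-2, 3, -4], [-1, 2, 4]].

X = [[-2, 3, -4], [-1, 2, 4]]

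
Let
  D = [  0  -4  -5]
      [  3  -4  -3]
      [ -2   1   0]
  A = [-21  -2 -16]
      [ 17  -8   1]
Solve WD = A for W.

D is on the right of W, so right-multiply by D⁻¹: W = AD⁻¹.
D has determinant 1; D⁻¹ = [[3, -5, -8], [6, -10, -15], [-5, 8, 12]].
W = AD⁻¹ = [[-21, -2, -16], [17, -8, 1]] · [[3, -5, -8], [6, -10, -15], [-5, 8, 12]] = [[5, -3, 6], [-2, 3, -4]].

W = [[5, -3, 6], [-2, 3, -4]]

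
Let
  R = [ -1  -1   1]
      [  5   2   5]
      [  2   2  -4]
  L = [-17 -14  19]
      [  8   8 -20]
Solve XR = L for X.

Right-multiplying both sides by R⁻¹ gives X = LR⁻¹.
det R = -6; the adjugate gives R⁻¹ = [[3, 1/3, 7/6], [-5, -1/3, -5/3], [-1, 0, -1/2]].
X = LR⁻¹ = [[-17, -14, 19], [8, 8, -20]] · [[3, 1/3, 7/6], [-5, -1/3, -5/3], [-1, 0, -1/2]] = [[0, -1, -6], [4, 0, 6]].

X = [[0, -1, -6], [4, 0, 6]]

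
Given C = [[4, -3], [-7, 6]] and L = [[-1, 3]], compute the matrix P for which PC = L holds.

Since C sits to the right of P, P = LC⁻¹.
det C = 3, so C⁻¹ = [[2, 1], [7/3, 4/3]].
P = LC⁻¹ = [[-1, 3]] · [[2, 1], [7/3, 4/3]] = [[5, 3]].

P = [[5, 3]]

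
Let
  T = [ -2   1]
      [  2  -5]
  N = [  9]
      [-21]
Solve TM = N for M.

T is on the left of M, so left-multiply by T⁻¹: M = T⁻¹N.
T has determinant 8; T⁻¹ = [[-5/8, -1/8], [-1/4, -1/4]].
M = T⁻¹N = [[-5/8, -1/8], [-1/4, -1/4]] · [[9], [-21]] = [[-3], [3]].

M = [[-3], [3]]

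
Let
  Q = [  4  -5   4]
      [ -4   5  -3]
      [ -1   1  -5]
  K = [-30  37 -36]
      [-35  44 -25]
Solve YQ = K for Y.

Y = [[-5, 2, 2], [-3, 6, -1]]

Right-multiplying both sides by Q⁻¹ gives Y = KQ⁻¹.
det Q = 1; the adjugate gives Q⁻¹ = [[-22, -21, -5], [-17, -16, -4], [1, 1, 0]].
Y = KQ⁻¹ = [[-30, 37, -36], [-35, 44, -25]] · [[-22, -21, -5], [-17, -16, -4], [1, 1, 0]] = [[-5, 2, 2], [-3, 6, -1]].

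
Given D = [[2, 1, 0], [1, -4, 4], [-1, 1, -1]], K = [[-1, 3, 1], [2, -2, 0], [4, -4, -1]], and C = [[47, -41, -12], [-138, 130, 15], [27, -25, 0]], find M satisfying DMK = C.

M = [[0, -5, 5], [3, 5, 5], [2, -2, -1]]

M = D⁻¹CK⁻¹ (apply D⁻¹ on the left and K⁻¹ on the right).
det D = -3, so D⁻¹ = [[0, -1/3, -4/3], [1, 2/3, 8/3], [1, 1, 3]].
det K = 4; the adjugate gives K⁻¹ = [[1/2, -1/4, 1/2], [1/2, -3/4, 1/2], [0, 2, -1]].
D⁻¹C = [[10, -10, -5], [27, -21, -2], [-10, 14, 3]].
M = (D⁻¹C)K⁻¹ = [[0, -5, 5], [3, 5, 5], [2, -2, -1]].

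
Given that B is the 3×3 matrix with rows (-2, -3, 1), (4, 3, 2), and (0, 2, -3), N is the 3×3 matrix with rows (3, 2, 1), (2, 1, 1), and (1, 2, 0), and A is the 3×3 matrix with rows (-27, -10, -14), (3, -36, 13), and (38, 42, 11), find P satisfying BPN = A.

P = B⁻¹AN⁻¹ (apply B⁻¹ on the left and N⁻¹ on the right).
det B = -2; the adjugate gives B⁻¹ = [[13/2, 7/2, 9/2], [-6, -3, -4], [-4, -2, -3]].
det N = -1, so N⁻¹ = [[2, -2, -1], [-1, 1, 1], [-3, 4, 1]].
B⁻¹A = [[6, -2, 4], [1, 0, 1], [-12, -14, -3]].
P = (B⁻¹A)N⁻¹ = [[2, 2, -4], [-1, 2, 0], [-1, -2, -5]].

P = [[2, 2, -4], [-1, 2, 0], [-1, -2, -5]]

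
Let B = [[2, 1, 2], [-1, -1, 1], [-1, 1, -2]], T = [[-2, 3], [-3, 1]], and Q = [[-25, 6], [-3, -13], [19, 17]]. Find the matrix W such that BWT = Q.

W = B⁻¹QT⁻¹ (apply B⁻¹ on the left and T⁻¹ on the right).
det B = -5; the adjugate gives B⁻¹ = [[-1/5, -4/5, -3/5], [3/5, 2/5, 4/5], [2/5, 3/5, 1/5]].
T has determinant 7; T⁻¹ = [[1/7, -3/7], [3/7, -2/7]].
B⁻¹Q = [[-4, -1], [-1, 12], [-8, -2]].
W = (B⁻¹Q)T⁻¹ = [[-1, 2], [5, -3], [-2, 4]].

W = [[-1, 2], [5, -3], [-2, 4]]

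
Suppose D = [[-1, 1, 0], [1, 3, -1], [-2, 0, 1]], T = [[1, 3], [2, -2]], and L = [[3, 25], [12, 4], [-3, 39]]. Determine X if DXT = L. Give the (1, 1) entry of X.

Left-multiply by D⁻¹ and right-multiply by T⁻¹: X = D⁻¹LT⁻¹.
det D = -2; the adjugate gives D⁻¹ = [[-3/2, 1/2, 1/2], [-1/2, 1/2, 1/2], [-3, 1, 2]].
det T = -8, so T⁻¹ = [[1/4, 3/8], [1/4, -1/8]].
D⁻¹L = [[0, -16], [3, 9], [-3, 7]].
X = (D⁻¹L)T⁻¹ = [[-4, 2], [3, 0], [1, -2]].

-4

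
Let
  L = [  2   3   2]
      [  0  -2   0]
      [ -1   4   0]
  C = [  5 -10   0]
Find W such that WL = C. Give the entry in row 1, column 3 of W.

Since L sits to the right of W, W = CL⁻¹.
det L = -4, so L⁻¹ = [[0, -2, -1], [0, -1/2, 0], [1/2, 11/4, 1]].
W = CL⁻¹ = [[5, -10, 0]] · [[0, -2, -1], [0, -1/2, 0], [1/2, 11/4, 1]] = [[0, -5, -5]].

-5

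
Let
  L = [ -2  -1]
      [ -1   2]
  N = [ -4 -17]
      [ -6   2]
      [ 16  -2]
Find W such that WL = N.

Right-multiplying both sides by L⁻¹ gives W = NL⁻¹.
det L = -5; the adjugate gives L⁻¹ = [[-2/5, -1/5], [-1/5, 2/5]].
W = NL⁻¹ = [[-4, -17], [-6, 2], [16, -2]] · [[-2/5, -1/5], [-1/5, 2/5]] = [[5, -6], [2, 2], [-6, -4]].

W = [[5, -6], [2, 2], [-6, -4]]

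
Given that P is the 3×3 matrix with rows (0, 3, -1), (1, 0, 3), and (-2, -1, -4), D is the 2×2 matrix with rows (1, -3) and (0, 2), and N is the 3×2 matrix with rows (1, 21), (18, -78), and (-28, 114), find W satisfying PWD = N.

W = [[3, -3], [2, 3], [5, -3]]

Isolating W: multiply by P⁻¹ from the left and D⁻¹ from the right, so W = P⁻¹ND⁻¹.
det P = -5, so P⁻¹ = [[-3/5, -13/5, -9/5], [2/5, 2/5, 1/5], [1/5, 6/5, 3/5]].
det D = 2, so D⁻¹ = [[1, 3/2], [0, 1/2]].
P⁻¹N = [[3, -15], [2, 0], [5, -21]].
W = (P⁻¹N)D⁻¹ = [[3, -3], [2, 3], [5, -3]].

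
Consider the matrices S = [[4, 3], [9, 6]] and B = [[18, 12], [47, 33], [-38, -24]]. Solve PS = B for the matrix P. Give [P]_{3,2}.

Since S sits to the right of P, P = BS⁻¹.
det S = -3; the adjugate gives S⁻¹ = [[-2, 1], [3, -4/3]].
P = BS⁻¹ = [[18, 12], [47, 33], [-38, -24]] · [[-2, 1], [3, -4/3]] = [[0, 2], [5, 3], [4, -6]].

-6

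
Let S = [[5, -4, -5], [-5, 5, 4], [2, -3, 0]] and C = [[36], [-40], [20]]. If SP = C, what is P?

Since S multiplies P on the left, P = S⁻¹C.
det S = 3, so S⁻¹ = [[4, 5, 3], [8/3, 10/3, 5/3], [5/3, 7/3, 5/3]].
P = S⁻¹C = [[4, 5, 3], [8/3, 10/3, 5/3], [5/3, 7/3, 5/3]] · [[36], [-40], [20]] = [[4], [-4], [0]].

P = [[4], [-4], [0]]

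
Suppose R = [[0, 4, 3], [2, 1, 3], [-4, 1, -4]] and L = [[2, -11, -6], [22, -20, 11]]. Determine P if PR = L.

P = [[-3, 1, 0], [-4, 1, -5]]

Since R sits to the right of P, P = LR⁻¹.
R has determinant 2; R⁻¹ = [[-7/2, 19/2, 9/2], [-2, 6, 3], [3, -8, -4]].
P = LR⁻¹ = [[2, -11, -6], [22, -20, 11]] · [[-7/2, 19/2, 9/2], [-2, 6, 3], [3, -8, -4]] = [[-3, 1, 0], [-4, 1, -5]].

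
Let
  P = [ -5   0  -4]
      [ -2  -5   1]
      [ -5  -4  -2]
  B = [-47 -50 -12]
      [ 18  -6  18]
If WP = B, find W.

W = [[2, 6, 5], [0, 6, -6]]

Since P sits to the right of W, W = BP⁻¹.
det P = -2; the adjugate gives P⁻¹ = [[-7, -8, 10], [9/2, 5, -13/2], [17/2, 10, -25/2]].
W = BP⁻¹ = [[-47, -50, -12], [18, -6, 18]] · [[-7, -8, 10], [9/2, 5, -13/2], [17/2, 10, -25/2]] = [[2, 6, 5], [0, 6, -6]].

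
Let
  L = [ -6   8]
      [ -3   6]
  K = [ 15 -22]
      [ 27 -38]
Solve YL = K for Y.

Y = [[-2, -1], [-4, -1]]

L is on the right of Y, so right-multiply by L⁻¹: Y = KL⁻¹.
det L = -12, so L⁻¹ = [[-1/2, 2/3], [-1/4, 1/2]].
Y = KL⁻¹ = [[15, -22], [27, -38]] · [[-1/2, 2/3], [-1/4, 1/2]] = [[-2, -1], [-4, -1]].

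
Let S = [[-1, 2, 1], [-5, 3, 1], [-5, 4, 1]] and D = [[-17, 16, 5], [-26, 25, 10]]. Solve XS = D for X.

S is on the right of X, so right-multiply by S⁻¹: X = DS⁻¹.
S has determinant -4; S⁻¹ = [[1/4, -1/2, 1/4], [0, -1, 1], [5/4, 3/2, -7/4]].
X = DS⁻¹ = [[-17, 16, 5], [-26, 25, 10]] · [[1/4, -1/2, 1/4], [0, -1, 1], [5/4, 3/2, -7/4]] = [[2, 0, 3], [6, 3, 1]].

X = [[2, 0, 3], [6, 3, 1]]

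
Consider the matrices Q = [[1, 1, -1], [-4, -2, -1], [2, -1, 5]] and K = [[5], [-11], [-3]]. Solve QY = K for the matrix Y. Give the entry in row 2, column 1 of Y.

Since Q multiplies Y on the left, Y = Q⁻¹K.
det Q = -1; the adjugate gives Q⁻¹ = [[11, 4, 3], [-18, -7, -5], [-8, -3, -2]].
Y = Q⁻¹K = [[11, 4, 3], [-18, -7, -5], [-8, -3, -2]] · [[5], [-11], [-3]] = [[2], [2], [-1]].

2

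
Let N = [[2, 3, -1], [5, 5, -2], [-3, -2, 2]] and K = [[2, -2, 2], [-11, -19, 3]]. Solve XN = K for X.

N is on the right of X, so right-multiply by N⁻¹: X = KN⁻¹.
det N = -5, so N⁻¹ = [[-6/5, 4/5, 1/5], [4/5, -1/5, 1/5], [-1, 1, 1]].
X = KN⁻¹ = [[2, -2, 2], [-11, -19, 3]] · [[-6/5, 4/5, 1/5], [4/5, -1/5, 1/5], [-1, 1, 1]] = [[-6, 4, 2], [-5, -2, -3]].

X = [[-6, 4, 2], [-5, -2, -3]]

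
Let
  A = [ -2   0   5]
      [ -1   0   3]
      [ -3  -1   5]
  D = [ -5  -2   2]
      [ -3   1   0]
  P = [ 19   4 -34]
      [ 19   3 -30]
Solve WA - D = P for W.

WA = P + D = [[14, 2, -32], [16, 4, -30]].
A is on the right of W, so right-multiply by A⁻¹: W = (P + D)A⁻¹.
det A = -1, so A⁻¹ = [[-3, 5, 0], [4, -5, -1], [-1, 2, 0]].
W = (P + D)A⁻¹ = [[-2, -4, -2], [-2, 0, -4]].

W = [[-2, -4, -2], [-2, 0, -4]]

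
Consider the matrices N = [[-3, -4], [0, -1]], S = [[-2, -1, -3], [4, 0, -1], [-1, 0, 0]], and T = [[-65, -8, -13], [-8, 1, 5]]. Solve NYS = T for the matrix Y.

Left-multiply by N⁻¹ and right-multiply by S⁻¹: Y = N⁻¹TS⁻¹.
det N = 3; the adjugate gives N⁻¹ = [[-1/3, 4/3], [0, -1]].
S has determinant -1; S⁻¹ = [[0, 0, -1], [-1, 3, 14], [0, -1, -4]].
N⁻¹T = [[11, 4, 11], [8, -1, -5]].
Y = (N⁻¹T)S⁻¹ = [[-4, 1, 1], [1, 2, -2]].

Y = [[-4, 1, 1], [1, 2, -2]]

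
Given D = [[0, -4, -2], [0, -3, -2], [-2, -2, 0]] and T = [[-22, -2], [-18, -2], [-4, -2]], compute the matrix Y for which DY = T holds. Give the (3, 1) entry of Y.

D is on the left of Y, so left-multiply by D⁻¹: Y = D⁻¹T.
det D = -4, so D⁻¹ = [[1, -1, -1/2], [-1, 1, 0], [3/2, -2, 0]].
Y = D⁻¹T = [[1, -1, -1/2], [-1, 1, 0], [3/2, -2, 0]] · [[-22, -2], [-18, -2], [-4, -2]] = [[-2, 1], [4, 0], [3, 1]].

3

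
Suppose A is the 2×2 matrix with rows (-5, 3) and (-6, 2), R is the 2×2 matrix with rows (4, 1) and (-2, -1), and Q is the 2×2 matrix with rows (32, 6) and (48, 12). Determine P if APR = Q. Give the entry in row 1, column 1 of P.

-2

Isolating P: multiply by A⁻¹ from the left and R⁻¹ from the right, so P = A⁻¹QR⁻¹.
det A = 8; the adjugate gives A⁻¹ = [[1/4, -3/8], [3/4, -5/8]].
R has determinant -2; R⁻¹ = [[1/2, 1/2], [-1, -2]].
A⁻¹Q = [[-10, -3], [-6, -3]].
P = (A⁻¹Q)R⁻¹ = [[-2, 1], [0, 3]].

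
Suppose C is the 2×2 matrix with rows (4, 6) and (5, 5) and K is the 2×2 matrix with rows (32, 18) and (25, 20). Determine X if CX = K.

Left-multiplying both sides by C⁻¹ gives X = C⁻¹K.
C has determinant -10; C⁻¹ = [[-1/2, 3/5], [1/2, -2/5]].
X = C⁻¹K = [[-1/2, 3/5], [1/2, -2/5]] · [[32, 18], [25, 20]] = [[-1, 3], [6, 1]].

X = [[-1, 3], [6, 1]]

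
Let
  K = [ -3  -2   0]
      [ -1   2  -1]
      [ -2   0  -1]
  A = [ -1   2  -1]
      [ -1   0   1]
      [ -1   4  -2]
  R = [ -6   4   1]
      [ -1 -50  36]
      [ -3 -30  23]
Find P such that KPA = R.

P = K⁻¹RA⁻¹ (apply K⁻¹ on the left and A⁻¹ on the right).
det K = 4, so K⁻¹ = [[-1/2, -1/2, 1/2], [1/4, 3/4, -3/4], [1, 1, -2]].
det A = 2; the adjugate gives A⁻¹ = [[-2, 0, 1], [-3/2, 1/2, 1], [-2, 1, 1]].
K⁻¹R = [[2, 8, -7], [0, -14, 10], [-1, 14, -9]].
P = (K⁻¹R)A⁻¹ = [[-2, -3, 3], [1, 3, -4], [-1, -2, 4]].

P = [[-2, -3, 3], [1, 3, -4], [-1, -2, 4]]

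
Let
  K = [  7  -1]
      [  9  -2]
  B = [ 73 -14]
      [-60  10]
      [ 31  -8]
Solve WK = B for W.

W = [[4, 5], [-6, -2], [-2, 5]]

Right-multiplying both sides by K⁻¹ gives W = BK⁻¹.
det K = -5; the adjugate gives K⁻¹ = [[2/5, -1/5], [9/5, -7/5]].
W = BK⁻¹ = [[73, -14], [-60, 10], [31, -8]] · [[2/5, -1/5], [9/5, -7/5]] = [[4, 5], [-6, -2], [-2, 5]].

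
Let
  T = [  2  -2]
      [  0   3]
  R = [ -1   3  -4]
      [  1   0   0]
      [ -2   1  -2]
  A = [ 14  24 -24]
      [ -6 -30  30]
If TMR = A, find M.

M = [[1, 4, -1], [-5, 3, 5]]

M = T⁻¹AR⁻¹ (apply T⁻¹ on the left and R⁻¹ on the right).
T has determinant 6; T⁻¹ = [[1/2, 1/3], [0, 1/3]].
det R = 2, so R⁻¹ = [[0, 1, 0], [1, -3, -2], [1/2, -5/2, -3/2]].
T⁻¹A = [[5, 2, -2], [-2, -10, 10]].
M = (T⁻¹A)R⁻¹ = [[1, 4, -1], [-5, 3, 5]].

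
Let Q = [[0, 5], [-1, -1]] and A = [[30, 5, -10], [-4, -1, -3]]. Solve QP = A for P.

Since Q multiplies P on the left, P = Q⁻¹A.
det Q = 5; the adjugate gives Q⁻¹ = [[-1/5, -1], [1/5, 0]].
P = Q⁻¹A = [[-1/5, -1], [1/5, 0]] · [[30, 5, -10], [-4, -1, -3]] = [[-2, 0, 5], [6, 1, -2]].

P = [[-2, 0, 5], [6, 1, -2]]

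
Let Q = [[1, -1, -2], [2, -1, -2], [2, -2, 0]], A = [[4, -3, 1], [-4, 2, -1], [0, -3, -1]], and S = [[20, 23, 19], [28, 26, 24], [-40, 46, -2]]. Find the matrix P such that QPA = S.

P = Q⁻¹SA⁻¹ (apply Q⁻¹ on the left and A⁻¹ on the right).
det Q = 4; the adjugate gives Q⁻¹ = [[-1, 1, 0], [-1, 1, -1/2], [-1/2, 0, 1/4]].
A has determinant 4; A⁻¹ = [[-5/4, -3/2, 1/4], [-1, -1, 0], [3, 3, -1]].
Q⁻¹S = [[8, 3, 5], [28, -20, 6], [-20, 0, -10]].
P = (Q⁻¹S)A⁻¹ = [[2, 0, -3], [3, -4, 1], [-5, 0, 5]].

P = [[2, 0, -3], [3, -4, 1], [-5, 0, 5]]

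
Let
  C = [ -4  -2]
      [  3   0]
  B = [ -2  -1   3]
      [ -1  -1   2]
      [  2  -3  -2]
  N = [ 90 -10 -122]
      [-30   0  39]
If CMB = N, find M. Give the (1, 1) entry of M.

Left-multiply by C⁻¹ and right-multiply by B⁻¹: M = C⁻¹NB⁻¹.
det C = 6, so C⁻¹ = [[0, 1/3], [-1/2, -2/3]].
det B = -3; the adjugate gives B⁻¹ = [[-8/3, 11/3, -1/3], [-2/3, 2/3, -1/3], [-5/3, 8/3, -1/3]].
C⁻¹N = [[-10, 0, 13], [-25, 5, 35]].
M = (C⁻¹N)B⁻¹ = [[5, -2, -1], [5, 5, -5]].

5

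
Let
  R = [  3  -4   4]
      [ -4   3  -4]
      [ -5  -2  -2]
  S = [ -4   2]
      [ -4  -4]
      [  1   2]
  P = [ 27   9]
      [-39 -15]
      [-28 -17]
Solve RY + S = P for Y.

Y = [[5, 1], [-1, 3], [3, 4]]

RY = P − S = [[31, 7], [-35, -11], [-29, -19]].
Since R multiplies Y on the left, Y = R⁻¹(P − S).
R has determinant 2; R⁻¹ = [[-7, -8, 2], [6, 7, -2], [23/2, 13, -7/2]].
Y = R⁻¹(P − S) = [[5, 1], [-1, 3], [3, 4]].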